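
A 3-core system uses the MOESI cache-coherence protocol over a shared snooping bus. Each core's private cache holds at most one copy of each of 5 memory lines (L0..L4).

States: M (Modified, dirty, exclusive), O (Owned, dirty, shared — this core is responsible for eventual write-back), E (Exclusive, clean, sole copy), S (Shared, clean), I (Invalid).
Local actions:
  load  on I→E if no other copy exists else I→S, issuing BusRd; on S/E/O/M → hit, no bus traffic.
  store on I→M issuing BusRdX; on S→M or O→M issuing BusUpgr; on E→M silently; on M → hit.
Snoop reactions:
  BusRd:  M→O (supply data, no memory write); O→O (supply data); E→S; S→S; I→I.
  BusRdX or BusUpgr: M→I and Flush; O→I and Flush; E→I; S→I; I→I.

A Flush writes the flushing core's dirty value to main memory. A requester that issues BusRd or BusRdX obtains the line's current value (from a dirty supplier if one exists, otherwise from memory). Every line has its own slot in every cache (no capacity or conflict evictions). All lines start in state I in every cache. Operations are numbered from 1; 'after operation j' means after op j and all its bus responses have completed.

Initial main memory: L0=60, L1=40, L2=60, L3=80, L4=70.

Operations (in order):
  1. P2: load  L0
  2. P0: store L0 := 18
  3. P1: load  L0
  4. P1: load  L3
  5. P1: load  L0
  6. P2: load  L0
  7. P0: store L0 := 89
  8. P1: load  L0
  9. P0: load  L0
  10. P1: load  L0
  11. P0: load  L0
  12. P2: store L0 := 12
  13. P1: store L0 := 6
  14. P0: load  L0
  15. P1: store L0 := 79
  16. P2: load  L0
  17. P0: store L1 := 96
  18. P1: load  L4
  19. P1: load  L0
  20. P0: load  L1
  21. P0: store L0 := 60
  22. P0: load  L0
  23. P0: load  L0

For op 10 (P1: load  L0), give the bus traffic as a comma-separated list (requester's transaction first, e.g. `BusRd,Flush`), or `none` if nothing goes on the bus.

  op1 P2: load  L0 → I/I/E on L0; bus BusRd; mem=60
  op2 P0: store L0 := 18 → M/I/I on L0; bus BusRdX; mem=60
  op3 P1: load  L0 → O/S/I on L0; bus BusRd; mem=60
  op4 P1: load  L3 → I/E/I on L3; bus BusRd; mem=80
  op5 P1: load  L0 → O/S/I on L0; bus (none); mem=60
  op6 P2: load  L0 → O/S/S on L0; bus BusRd; mem=60
  op7 P0: store L0 := 89 → M/I/I on L0; bus BusUpgr; mem=60
  op8 P1: load  L0 → O/S/I on L0; bus BusRd; mem=60
  op9 P0: load  L0 → O/S/I on L0; bus (none); mem=60
  op10 P1: load  L0 → O/S/I on L0; bus (none); mem=60
  op11 P0: load  L0 → O/S/I on L0; bus (none); mem=60
  op12 P2: store L0 := 12 → I/I/M on L0; bus BusRdX Flush; mem=89
  op13 P1: store L0 := 6 → I/M/I on L0; bus BusRdX Flush; mem=12
  op14 P0: load  L0 → S/O/I on L0; bus BusRd; mem=12
  op15 P1: store L0 := 79 → I/M/I on L0; bus BusUpgr; mem=12
  op16 P2: load  L0 → I/O/S on L0; bus BusRd; mem=12
  op17 P0: store L1 := 96 → M/I/I on L1; bus BusRdX; mem=40
  op18 P1: load  L4 → I/E/I on L4; bus BusRd; mem=70
  op19 P1: load  L0 → I/O/S on L0; bus (none); mem=12
  op20 P0: load  L1 → M/I/I on L1; bus (none); mem=40
  op21 P0: store L0 := 60 → M/I/I on L0; bus BusRdX Flush; mem=79
  op22 P0: load  L0 → M/I/I on L0; bus (none); mem=79
  op23 P0: load  L0 → M/I/I on L0; bus (none); mem=79

bus = none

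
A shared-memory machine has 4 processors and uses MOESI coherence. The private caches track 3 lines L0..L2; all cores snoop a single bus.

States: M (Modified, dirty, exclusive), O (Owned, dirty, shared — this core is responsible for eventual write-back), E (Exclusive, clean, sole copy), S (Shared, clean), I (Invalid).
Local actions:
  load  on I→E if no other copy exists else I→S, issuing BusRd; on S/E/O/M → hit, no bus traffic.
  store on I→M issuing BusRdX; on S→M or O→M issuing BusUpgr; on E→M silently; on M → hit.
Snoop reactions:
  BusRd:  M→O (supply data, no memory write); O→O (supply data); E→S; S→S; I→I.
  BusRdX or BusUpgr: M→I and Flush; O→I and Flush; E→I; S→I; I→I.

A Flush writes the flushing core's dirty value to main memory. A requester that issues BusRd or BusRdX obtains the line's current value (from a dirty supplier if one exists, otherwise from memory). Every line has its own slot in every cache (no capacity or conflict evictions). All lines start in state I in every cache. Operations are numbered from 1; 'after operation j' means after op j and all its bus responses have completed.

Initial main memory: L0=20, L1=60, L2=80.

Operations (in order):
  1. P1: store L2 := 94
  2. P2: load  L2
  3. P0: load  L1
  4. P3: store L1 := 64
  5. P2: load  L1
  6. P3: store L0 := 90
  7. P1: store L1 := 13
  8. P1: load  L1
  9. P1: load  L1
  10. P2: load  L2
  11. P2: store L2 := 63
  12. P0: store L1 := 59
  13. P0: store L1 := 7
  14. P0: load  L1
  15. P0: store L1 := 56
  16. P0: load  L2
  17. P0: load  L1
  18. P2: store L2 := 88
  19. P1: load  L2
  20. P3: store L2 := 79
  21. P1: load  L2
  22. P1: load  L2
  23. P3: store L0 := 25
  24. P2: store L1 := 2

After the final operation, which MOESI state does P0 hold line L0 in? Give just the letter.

step 1: P1: store L2 := 94  ⟶  IMII  (L2)  txn=BusRdX  M[L2]=80
step 2: P2: load  L2  ⟶  IOSI  (L2)  txn=BusRd  M[L2]=80
step 3: P0: load  L1  ⟶  EIII  (L1)  txn=BusRd  M[L1]=60
step 4: P3: store L1 := 64  ⟶  IIIM  (L1)  txn=BusRdX  M[L1]=60
step 5: P2: load  L1  ⟶  IISO  (L1)  txn=BusRd  M[L1]=60
step 6: P3: store L0 := 90  ⟶  IIIM  (L0)  txn=BusRdX  M[L0]=20
step 7: P1: store L1 := 13  ⟶  IMII  (L1)  txn=BusRdX+Flush  M[L1]=64
step 8: P1: load  L1  ⟶  IMII  (L1)  txn=∅  M[L1]=64
step 9: P1: load  L1  ⟶  IMII  (L1)  txn=∅  M[L1]=64
step 10: P2: load  L2  ⟶  IOSI  (L2)  txn=∅  M[L2]=80
step 11: P2: store L2 := 63  ⟶  IIMI  (L2)  txn=BusUpgr+Flush  M[L2]=94
step 12: P0: store L1 := 59  ⟶  MIII  (L1)  txn=BusRdX+Flush  M[L1]=13
step 13: P0: store L1 := 7  ⟶  MIII  (L1)  txn=∅  M[L1]=13
step 14: P0: load  L1  ⟶  MIII  (L1)  txn=∅  M[L1]=13
step 15: P0: store L1 := 56  ⟶  MIII  (L1)  txn=∅  M[L1]=13
step 16: P0: load  L2  ⟶  SIOI  (L2)  txn=BusRd  M[L2]=94
step 17: P0: load  L1  ⟶  MIII  (L1)  txn=∅  M[L1]=13
step 18: P2: store L2 := 88  ⟶  IIMI  (L2)  txn=BusUpgr  M[L2]=94
step 19: P1: load  L2  ⟶  ISOI  (L2)  txn=BusRd  M[L2]=94
step 20: P3: store L2 := 79  ⟶  IIIM  (L2)  txn=BusRdX+Flush  M[L2]=88
step 21: P1: load  L2  ⟶  ISIO  (L2)  txn=BusRd  M[L2]=88
step 22: P1: load  L2  ⟶  ISIO  (L2)  txn=∅  M[L2]=88
step 23: P3: store L0 := 25  ⟶  IIIM  (L0)  txn=∅  M[L0]=20
step 24: P2: store L1 := 2  ⟶  IIMI  (L1)  txn=BusRdX+Flush  M[L1]=56

state = I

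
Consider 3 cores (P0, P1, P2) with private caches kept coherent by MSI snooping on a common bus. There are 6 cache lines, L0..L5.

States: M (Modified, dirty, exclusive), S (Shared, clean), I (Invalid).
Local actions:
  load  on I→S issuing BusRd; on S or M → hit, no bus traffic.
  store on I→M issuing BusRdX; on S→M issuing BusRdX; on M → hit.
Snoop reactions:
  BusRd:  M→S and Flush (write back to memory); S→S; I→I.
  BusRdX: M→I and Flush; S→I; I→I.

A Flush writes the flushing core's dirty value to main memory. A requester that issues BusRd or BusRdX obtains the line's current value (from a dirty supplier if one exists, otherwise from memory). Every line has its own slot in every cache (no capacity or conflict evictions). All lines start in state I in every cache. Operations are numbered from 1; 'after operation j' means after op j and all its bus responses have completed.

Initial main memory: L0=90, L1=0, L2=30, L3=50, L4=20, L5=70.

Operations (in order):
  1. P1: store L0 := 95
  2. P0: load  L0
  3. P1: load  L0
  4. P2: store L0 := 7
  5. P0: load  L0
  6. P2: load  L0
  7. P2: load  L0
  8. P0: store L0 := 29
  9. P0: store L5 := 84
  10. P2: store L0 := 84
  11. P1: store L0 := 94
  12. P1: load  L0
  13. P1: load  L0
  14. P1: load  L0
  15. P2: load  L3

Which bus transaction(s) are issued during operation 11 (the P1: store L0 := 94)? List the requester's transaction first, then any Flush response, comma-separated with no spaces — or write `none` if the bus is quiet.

bus = BusRdX,Flush

[1] P1: store L0 := 95 | P0:I, P1:M(95), P2:I | bus: BusRdX
[2] P0: load  L0 | P0:S(95), P1:S(95), P2:I | bus: BusRd,Flush
[3] P1: load  L0 | P0:S(95), P1:S(95), P2:I | bus: none
[4] P2: store L0 := 7 | P0:I, P1:I, P2:M(7) | bus: BusRdX
[5] P0: load  L0 | P0:S(7), P1:I, P2:S(7) | bus: BusRd,Flush
[6] P2: load  L0 | P0:S(7), P1:I, P2:S(7) | bus: none
[7] P2: load  L0 | P0:S(7), P1:I, P2:S(7) | bus: none
[8] P0: store L0 := 29 | P0:M(29), P1:I, P2:I | bus: BusRdX
[9] P0: store L5 := 84 | P0:M(84), P1:I, P2:I | bus: BusRdX
[10] P2: store L0 := 84 | P0:I, P1:I, P2:M(84) | bus: BusRdX,Flush
[11] P1: store L0 := 94 | P0:I, P1:M(94), P2:I | bus: BusRdX,Flush
[12] P1: load  L0 | P0:I, P1:M(94), P2:I | bus: none
[13] P1: load  L0 | P0:I, P1:M(94), P2:I | bus: none
[14] P1: load  L0 | P0:I, P1:M(94), P2:I | bus: none
[15] P2: load  L3 | P0:I, P1:I, P2:S(50) | bus: BusRd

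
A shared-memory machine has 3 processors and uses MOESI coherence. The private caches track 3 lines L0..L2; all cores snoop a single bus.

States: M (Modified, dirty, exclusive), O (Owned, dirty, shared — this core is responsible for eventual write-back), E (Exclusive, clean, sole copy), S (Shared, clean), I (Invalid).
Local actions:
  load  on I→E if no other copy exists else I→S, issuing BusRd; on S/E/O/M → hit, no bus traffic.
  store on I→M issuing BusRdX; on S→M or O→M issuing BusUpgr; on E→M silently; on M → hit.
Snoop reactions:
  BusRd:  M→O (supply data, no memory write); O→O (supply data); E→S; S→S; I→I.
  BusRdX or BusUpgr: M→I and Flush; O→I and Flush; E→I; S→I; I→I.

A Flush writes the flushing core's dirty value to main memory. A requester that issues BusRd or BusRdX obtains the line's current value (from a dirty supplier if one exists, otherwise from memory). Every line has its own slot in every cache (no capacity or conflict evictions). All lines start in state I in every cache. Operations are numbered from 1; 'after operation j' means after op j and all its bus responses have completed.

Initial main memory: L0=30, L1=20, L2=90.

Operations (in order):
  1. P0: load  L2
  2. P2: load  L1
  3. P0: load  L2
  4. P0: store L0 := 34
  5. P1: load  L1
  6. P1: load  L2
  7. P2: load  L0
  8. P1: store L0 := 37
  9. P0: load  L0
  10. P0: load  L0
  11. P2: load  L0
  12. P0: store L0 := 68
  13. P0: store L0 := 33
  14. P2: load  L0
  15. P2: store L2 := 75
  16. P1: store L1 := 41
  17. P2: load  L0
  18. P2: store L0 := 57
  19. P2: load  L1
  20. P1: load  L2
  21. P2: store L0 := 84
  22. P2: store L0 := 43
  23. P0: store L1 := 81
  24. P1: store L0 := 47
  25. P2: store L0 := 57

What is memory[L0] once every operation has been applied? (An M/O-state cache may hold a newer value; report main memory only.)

memory[L0] = 47

step 1: P0: load  L2  ⟶  EII  (L2)  txn=BusRd  M[L2]=90
step 2: P2: load  L1  ⟶  IIE  (L1)  txn=BusRd  M[L1]=20
step 3: P0: load  L2  ⟶  EII  (L2)  txn=∅  M[L2]=90
step 4: P0: store L0 := 34  ⟶  MII  (L0)  txn=BusRdX  M[L0]=30
step 5: P1: load  L1  ⟶  ISS  (L1)  txn=BusRd  M[L1]=20
step 6: P1: load  L2  ⟶  SSI  (L2)  txn=BusRd  M[L2]=90
step 7: P2: load  L0  ⟶  OIS  (L0)  txn=BusRd  M[L0]=30
step 8: P1: store L0 := 37  ⟶  IMI  (L0)  txn=BusRdX+Flush  M[L0]=34
step 9: P0: load  L0  ⟶  SOI  (L0)  txn=BusRd  M[L0]=34
step 10: P0: load  L0  ⟶  SOI  (L0)  txn=∅  M[L0]=34
step 11: P2: load  L0  ⟶  SOS  (L0)  txn=BusRd  M[L0]=34
step 12: P0: store L0 := 68  ⟶  MII  (L0)  txn=BusUpgr+Flush  M[L0]=37
step 13: P0: store L0 := 33  ⟶  MII  (L0)  txn=∅  M[L0]=37
step 14: P2: load  L0  ⟶  OIS  (L0)  txn=BusRd  M[L0]=37
step 15: P2: store L2 := 75  ⟶  IIM  (L2)  txn=BusRdX  M[L2]=90
step 16: P1: store L1 := 41  ⟶  IMI  (L1)  txn=BusUpgr  M[L1]=20
step 17: P2: load  L0  ⟶  OIS  (L0)  txn=∅  M[L0]=37
step 18: P2: store L0 := 57  ⟶  IIM  (L0)  txn=BusUpgr+Flush  M[L0]=33
step 19: P2: load  L1  ⟶  IOS  (L1)  txn=BusRd  M[L1]=20
step 20: P1: load  L2  ⟶  ISO  (L2)  txn=BusRd  M[L2]=90
step 21: P2: store L0 := 84  ⟶  IIM  (L0)  txn=∅  M[L0]=33
step 22: P2: store L0 := 43  ⟶  IIM  (L0)  txn=∅  M[L0]=33
step 23: P0: store L1 := 81  ⟶  MII  (L1)  txn=BusRdX+Flush  M[L1]=41
step 24: P1: store L0 := 47  ⟶  IMI  (L0)  txn=BusRdX+Flush  M[L0]=43
step 25: P2: store L0 := 57  ⟶  IIM  (L0)  txn=BusRdX+Flush  M[L0]=47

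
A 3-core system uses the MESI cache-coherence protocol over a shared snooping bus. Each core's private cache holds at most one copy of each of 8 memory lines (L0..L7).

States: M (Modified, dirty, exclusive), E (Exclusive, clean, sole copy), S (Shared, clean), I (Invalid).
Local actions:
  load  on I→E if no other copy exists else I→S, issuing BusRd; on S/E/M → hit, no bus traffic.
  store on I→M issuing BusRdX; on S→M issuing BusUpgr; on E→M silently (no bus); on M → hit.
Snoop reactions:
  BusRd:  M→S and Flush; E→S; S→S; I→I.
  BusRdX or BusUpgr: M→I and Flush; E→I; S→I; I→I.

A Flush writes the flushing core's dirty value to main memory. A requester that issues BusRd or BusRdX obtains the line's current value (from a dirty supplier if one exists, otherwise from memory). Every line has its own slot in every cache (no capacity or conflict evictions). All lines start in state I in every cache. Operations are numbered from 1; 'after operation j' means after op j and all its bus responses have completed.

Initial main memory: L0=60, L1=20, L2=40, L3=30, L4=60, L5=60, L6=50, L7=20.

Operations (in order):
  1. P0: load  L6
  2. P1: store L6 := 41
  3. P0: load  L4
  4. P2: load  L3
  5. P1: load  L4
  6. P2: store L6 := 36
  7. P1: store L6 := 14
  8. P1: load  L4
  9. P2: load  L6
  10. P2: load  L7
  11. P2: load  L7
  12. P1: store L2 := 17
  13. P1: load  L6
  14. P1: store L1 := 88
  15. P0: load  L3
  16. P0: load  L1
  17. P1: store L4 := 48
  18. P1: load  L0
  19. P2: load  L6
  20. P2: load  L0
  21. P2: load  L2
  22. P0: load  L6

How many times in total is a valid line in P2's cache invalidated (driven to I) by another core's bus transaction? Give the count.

[1] P0: load  L6 | P0:E(50), P1:I, P2:I | bus: BusRd
[2] P1: store L6 := 41 | P0:I, P1:M(41), P2:I | bus: BusRdX
[3] P0: load  L4 | P0:E(60), P1:I, P2:I | bus: BusRd
[4] P2: load  L3 | P0:I, P1:I, P2:E(30) | bus: BusRd
[5] P1: load  L4 | P0:S(60), P1:S(60), P2:I | bus: BusRd
[6] P2: store L6 := 36 | P0:I, P1:I, P2:M(36) | bus: BusRdX,Flush
[7] P1: store L6 := 14 | P0:I, P1:M(14), P2:I | bus: BusRdX,Flush
[8] P1: load  L4 | P0:S(60), P1:S(60), P2:I | bus: none
[9] P2: load  L6 | P0:I, P1:S(14), P2:S(14) | bus: BusRd,Flush
[10] P2: load  L7 | P0:I, P1:I, P2:E(20) | bus: BusRd
[11] P2: load  L7 | P0:I, P1:I, P2:E(20) | bus: none
[12] P1: store L2 := 17 | P0:I, P1:M(17), P2:I | bus: BusRdX
[13] P1: load  L6 | P0:I, P1:S(14), P2:S(14) | bus: none
[14] P1: store L1 := 88 | P0:I, P1:M(88), P2:I | bus: BusRdX
[15] P0: load  L3 | P0:S(30), P1:I, P2:S(30) | bus: BusRd
[16] P0: load  L1 | P0:S(88), P1:S(88), P2:I | bus: BusRd,Flush
[17] P1: store L4 := 48 | P0:I, P1:M(48), P2:I | bus: BusUpgr
[18] P1: load  L0 | P0:I, P1:E(60), P2:I | bus: BusRd
[19] P2: load  L6 | P0:I, P1:S(14), P2:S(14) | bus: none
[20] P2: load  L0 | P0:I, P1:S(60), P2:S(60) | bus: BusRd
[21] P2: load  L2 | P0:I, P1:S(17), P2:S(17) | bus: BusRd,Flush
[22] P0: load  L6 | P0:S(14), P1:S(14), P2:S(14) | bus: BusRd

invalidations = 1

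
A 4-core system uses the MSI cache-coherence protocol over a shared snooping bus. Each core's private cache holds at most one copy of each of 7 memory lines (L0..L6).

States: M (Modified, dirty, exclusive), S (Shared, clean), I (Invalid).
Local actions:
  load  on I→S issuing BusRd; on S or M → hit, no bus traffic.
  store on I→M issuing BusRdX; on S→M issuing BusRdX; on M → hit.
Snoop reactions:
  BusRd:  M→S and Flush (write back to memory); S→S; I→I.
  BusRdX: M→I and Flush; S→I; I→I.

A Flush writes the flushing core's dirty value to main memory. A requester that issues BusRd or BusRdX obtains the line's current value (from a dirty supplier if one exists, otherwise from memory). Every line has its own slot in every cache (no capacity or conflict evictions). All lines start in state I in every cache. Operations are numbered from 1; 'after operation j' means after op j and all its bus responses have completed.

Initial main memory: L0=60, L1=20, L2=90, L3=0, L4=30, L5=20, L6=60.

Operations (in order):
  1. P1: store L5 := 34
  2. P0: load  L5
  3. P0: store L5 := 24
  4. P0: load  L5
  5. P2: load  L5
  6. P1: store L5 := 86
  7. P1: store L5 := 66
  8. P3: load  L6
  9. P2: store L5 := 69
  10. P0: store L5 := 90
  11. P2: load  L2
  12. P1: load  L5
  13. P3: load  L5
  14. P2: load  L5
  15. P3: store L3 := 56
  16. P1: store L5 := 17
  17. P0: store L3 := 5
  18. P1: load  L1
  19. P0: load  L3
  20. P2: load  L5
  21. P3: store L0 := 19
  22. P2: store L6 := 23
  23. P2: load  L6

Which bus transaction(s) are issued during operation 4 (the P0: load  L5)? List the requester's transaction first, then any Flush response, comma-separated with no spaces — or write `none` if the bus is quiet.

1. P1: store L5 := 34  bus=[BusRdX]  L5: P0=I P1=M P2=I P3=I  mem[L5]=20
2. P0: load  L5  bus=[BusRd,Flush]  L5: P0=S P1=S P2=I P3=I  mem[L5]=34
3. P0: store L5 := 24  bus=[BusRdX]  L5: P0=M P1=I P2=I P3=I  mem[L5]=34
4. P0: load  L5  bus=[-]  L5: P0=M P1=I P2=I P3=I  mem[L5]=34
5. P2: load  L5  bus=[BusRd,Flush]  L5: P0=S P1=I P2=S P3=I  mem[L5]=24
6. P1: store L5 := 86  bus=[BusRdX]  L5: P0=I P1=M P2=I P3=I  mem[L5]=24
7. P1: store L5 := 66  bus=[-]  L5: P0=I P1=M P2=I P3=I  mem[L5]=24
8. P3: load  L6  bus=[BusRd]  L6: P0=I P1=I P2=I P3=S  mem[L6]=60
9. P2: store L5 := 69  bus=[BusRdX,Flush]  L5: P0=I P1=I P2=M P3=I  mem[L5]=66
10. P0: store L5 := 90  bus=[BusRdX,Flush]  L5: P0=M P1=I P2=I P3=I  mem[L5]=69
11. P2: load  L2  bus=[BusRd]  L2: P0=I P1=I P2=S P3=I  mem[L2]=90
12. P1: load  L5  bus=[BusRd,Flush]  L5: P0=S P1=S P2=I P3=I  mem[L5]=90
13. P3: load  L5  bus=[BusRd]  L5: P0=S P1=S P2=I P3=S  mem[L5]=90
14. P2: load  L5  bus=[BusRd]  L5: P0=S P1=S P2=S P3=S  mem[L5]=90
15. P3: store L3 := 56  bus=[BusRdX]  L3: P0=I P1=I P2=I P3=M  mem[L3]=0
16. P1: store L5 := 17  bus=[BusRdX]  L5: P0=I P1=M P2=I P3=I  mem[L5]=90
17. P0: store L3 := 5  bus=[BusRdX,Flush]  L3: P0=M P1=I P2=I P3=I  mem[L3]=56
18. P1: load  L1  bus=[BusRd]  L1: P0=I P1=S P2=I P3=I  mem[L1]=20
19. P0: load  L3  bus=[-]  L3: P0=M P1=I P2=I P3=I  mem[L3]=56
20. P2: load  L5  bus=[BusRd,Flush]  L5: P0=I P1=S P2=S P3=I  mem[L5]=17
21. P3: store L0 := 19  bus=[BusRdX]  L0: P0=I P1=I P2=I P3=M  mem[L0]=60
22. P2: store L6 := 23  bus=[BusRdX]  L6: P0=I P1=I P2=M P3=I  mem[L6]=60
23. P2: load  L6  bus=[-]  L6: P0=I P1=I P2=M P3=I  mem[L6]=60

bus = none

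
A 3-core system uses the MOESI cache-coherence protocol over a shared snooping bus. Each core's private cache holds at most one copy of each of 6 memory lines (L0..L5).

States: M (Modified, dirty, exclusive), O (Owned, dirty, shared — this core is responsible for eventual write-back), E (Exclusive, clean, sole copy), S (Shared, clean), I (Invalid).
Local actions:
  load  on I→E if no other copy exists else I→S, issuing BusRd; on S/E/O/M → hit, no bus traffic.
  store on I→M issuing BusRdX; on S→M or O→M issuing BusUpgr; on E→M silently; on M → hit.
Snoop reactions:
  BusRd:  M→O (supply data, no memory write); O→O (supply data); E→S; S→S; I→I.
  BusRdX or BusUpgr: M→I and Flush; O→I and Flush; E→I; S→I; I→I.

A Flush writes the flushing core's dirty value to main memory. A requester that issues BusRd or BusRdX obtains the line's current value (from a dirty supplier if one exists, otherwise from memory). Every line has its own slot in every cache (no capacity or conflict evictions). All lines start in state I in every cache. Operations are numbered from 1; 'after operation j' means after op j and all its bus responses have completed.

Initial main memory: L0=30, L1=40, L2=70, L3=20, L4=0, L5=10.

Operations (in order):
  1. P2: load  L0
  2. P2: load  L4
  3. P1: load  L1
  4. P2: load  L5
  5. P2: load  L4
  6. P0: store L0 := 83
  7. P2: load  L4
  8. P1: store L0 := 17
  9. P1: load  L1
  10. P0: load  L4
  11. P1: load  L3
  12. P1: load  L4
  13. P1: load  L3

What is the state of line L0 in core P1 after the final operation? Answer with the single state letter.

state = M

  op1 P2: load  L0 → I/I/E on L0; bus BusRd; mem=30
  op2 P2: load  L4 → I/I/E on L4; bus BusRd; mem=0
  op3 P1: load  L1 → I/E/I on L1; bus BusRd; mem=40
  op4 P2: load  L5 → I/I/E on L5; bus BusRd; mem=10
  op5 P2: load  L4 → I/I/E on L4; bus (none); mem=0
  op6 P0: store L0 := 83 → M/I/I on L0; bus BusRdX; mem=30
  op7 P2: load  L4 → I/I/E on L4; bus (none); mem=0
  op8 P1: store L0 := 17 → I/M/I on L0; bus BusRdX Flush; mem=83
  op9 P1: load  L1 → I/E/I on L1; bus (none); mem=40
  op10 P0: load  L4 → S/I/S on L4; bus BusRd; mem=0
  op11 P1: load  L3 → I/E/I on L3; bus BusRd; mem=20
  op12 P1: load  L4 → S/S/S on L4; bus BusRd; mem=0
  op13 P1: load  L3 → I/E/I on L3; bus (none); mem=20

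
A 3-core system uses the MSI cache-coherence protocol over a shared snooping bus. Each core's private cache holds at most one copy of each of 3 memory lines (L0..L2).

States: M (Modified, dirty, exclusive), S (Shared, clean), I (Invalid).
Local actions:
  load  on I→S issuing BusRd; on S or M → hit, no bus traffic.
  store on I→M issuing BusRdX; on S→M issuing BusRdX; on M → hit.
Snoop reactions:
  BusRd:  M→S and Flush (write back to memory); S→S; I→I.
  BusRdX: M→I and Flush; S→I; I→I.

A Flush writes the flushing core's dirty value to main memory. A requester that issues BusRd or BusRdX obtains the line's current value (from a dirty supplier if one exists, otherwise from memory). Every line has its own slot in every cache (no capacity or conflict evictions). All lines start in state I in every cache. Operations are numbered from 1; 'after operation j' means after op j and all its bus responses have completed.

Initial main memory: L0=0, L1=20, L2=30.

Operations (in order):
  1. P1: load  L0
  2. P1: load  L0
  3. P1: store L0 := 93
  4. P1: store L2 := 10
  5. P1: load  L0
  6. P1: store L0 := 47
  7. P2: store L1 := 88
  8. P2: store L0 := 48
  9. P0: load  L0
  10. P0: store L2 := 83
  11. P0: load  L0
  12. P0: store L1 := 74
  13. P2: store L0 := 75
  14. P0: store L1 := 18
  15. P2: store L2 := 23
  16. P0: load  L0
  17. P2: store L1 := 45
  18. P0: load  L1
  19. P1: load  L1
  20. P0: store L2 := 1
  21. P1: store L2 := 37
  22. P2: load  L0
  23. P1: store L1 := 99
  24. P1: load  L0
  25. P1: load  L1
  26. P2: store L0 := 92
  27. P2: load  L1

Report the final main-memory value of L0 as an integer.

memory[L0] = 75

  op1 P1: load  L0 → I/S/I on L0; bus BusRd; mem=0
  op2 P1: load  L0 → I/S/I on L0; bus (none); mem=0
  op3 P1: store L0 := 93 → I/M/I on L0; bus BusRdX; mem=0
  op4 P1: store L2 := 10 → I/M/I on L2; bus BusRdX; mem=30
  op5 P1: load  L0 → I/M/I on L0; bus (none); mem=0
  op6 P1: store L0 := 47 → I/M/I on L0; bus (none); mem=0
  op7 P2: store L1 := 88 → I/I/M on L1; bus BusRdX; mem=20
  op8 P2: store L0 := 48 → I/I/M on L0; bus BusRdX Flush; mem=47
  op9 P0: load  L0 → S/I/S on L0; bus BusRd Flush; mem=48
  op10 P0: store L2 := 83 → M/I/I on L2; bus BusRdX Flush; mem=10
  op11 P0: load  L0 → S/I/S on L0; bus (none); mem=48
  op12 P0: store L1 := 74 → M/I/I on L1; bus BusRdX Flush; mem=88
  op13 P2: store L0 := 75 → I/I/M on L0; bus BusRdX; mem=48
  op14 P0: store L1 := 18 → M/I/I on L1; bus (none); mem=88
  op15 P2: store L2 := 23 → I/I/M on L2; bus BusRdX Flush; mem=83
  op16 P0: load  L0 → S/I/S on L0; bus BusRd Flush; mem=75
  op17 P2: store L1 := 45 → I/I/M on L1; bus BusRdX Flush; mem=18
  op18 P0: load  L1 → S/I/S on L1; bus BusRd Flush; mem=45
  op19 P1: load  L1 → S/S/S on L1; bus BusRd; mem=45
  op20 P0: store L2 := 1 → M/I/I on L2; bus BusRdX Flush; mem=23
  op21 P1: store L2 := 37 → I/M/I on L2; bus BusRdX Flush; mem=1
  op22 P2: load  L0 → S/I/S on L0; bus (none); mem=75
  op23 P1: store L1 := 99 → I/M/I on L1; bus BusRdX; mem=45
  op24 P1: load  L0 → S/S/S on L0; bus BusRd; mem=75
  op25 P1: load  L1 → I/M/I on L1; bus (none); mem=45
  op26 P2: store L0 := 92 → I/I/M on L0; bus BusRdX; mem=75
  op27 P2: load  L1 → I/S/S on L1; bus BusRd Flush; mem=99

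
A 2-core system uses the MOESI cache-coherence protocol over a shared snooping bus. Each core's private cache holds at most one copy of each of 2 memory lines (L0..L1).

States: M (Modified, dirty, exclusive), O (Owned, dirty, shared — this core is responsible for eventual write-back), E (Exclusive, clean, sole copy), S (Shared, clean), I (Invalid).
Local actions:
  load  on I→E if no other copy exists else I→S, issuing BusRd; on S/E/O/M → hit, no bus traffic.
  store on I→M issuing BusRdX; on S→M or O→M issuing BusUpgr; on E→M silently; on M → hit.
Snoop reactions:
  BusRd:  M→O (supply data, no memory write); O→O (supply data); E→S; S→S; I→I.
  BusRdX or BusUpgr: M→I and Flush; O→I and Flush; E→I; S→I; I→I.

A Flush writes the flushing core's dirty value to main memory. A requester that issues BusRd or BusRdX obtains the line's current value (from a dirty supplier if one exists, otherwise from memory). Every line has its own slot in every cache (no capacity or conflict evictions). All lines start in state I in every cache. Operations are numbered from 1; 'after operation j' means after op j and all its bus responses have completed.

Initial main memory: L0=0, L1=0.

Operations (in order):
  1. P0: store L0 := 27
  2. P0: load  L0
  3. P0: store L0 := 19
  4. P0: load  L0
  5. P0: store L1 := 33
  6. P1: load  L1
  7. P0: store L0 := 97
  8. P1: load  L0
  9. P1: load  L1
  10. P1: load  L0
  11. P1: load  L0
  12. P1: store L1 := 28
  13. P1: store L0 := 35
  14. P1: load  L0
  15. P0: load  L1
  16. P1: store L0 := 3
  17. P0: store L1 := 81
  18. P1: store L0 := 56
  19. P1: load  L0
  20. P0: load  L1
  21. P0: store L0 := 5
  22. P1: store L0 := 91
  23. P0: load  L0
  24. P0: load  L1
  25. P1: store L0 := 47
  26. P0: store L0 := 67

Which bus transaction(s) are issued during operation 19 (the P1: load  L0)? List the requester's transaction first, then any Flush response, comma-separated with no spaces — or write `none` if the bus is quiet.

bus = none

[1] P0: store L0 := 27 | P0:M(27), P1:I | bus: BusRdX
[2] P0: load  L0 | P0:M(27), P1:I | bus: none
[3] P0: store L0 := 19 | P0:M(19), P1:I | bus: none
[4] P0: load  L0 | P0:M(19), P1:I | bus: none
[5] P0: store L1 := 33 | P0:M(33), P1:I | bus: BusRdX
[6] P1: load  L1 | P0:O(33), P1:S(33) | bus: BusRd
[7] P0: store L0 := 97 | P0:M(97), P1:I | bus: none
[8] P1: load  L0 | P0:O(97), P1:S(97) | bus: BusRd
[9] P1: load  L1 | P0:O(33), P1:S(33) | bus: none
[10] P1: load  L0 | P0:O(97), P1:S(97) | bus: none
[11] P1: load  L0 | P0:O(97), P1:S(97) | bus: none
[12] P1: store L1 := 28 | P0:I, P1:M(28) | bus: BusUpgr,Flush
[13] P1: store L0 := 35 | P0:I, P1:M(35) | bus: BusUpgr,Flush
[14] P1: load  L0 | P0:I, P1:M(35) | bus: none
[15] P0: load  L1 | P0:S(28), P1:O(28) | bus: BusRd
[16] P1: store L0 := 3 | P0:I, P1:M(3) | bus: none
[17] P0: store L1 := 81 | P0:M(81), P1:I | bus: BusUpgr,Flush
[18] P1: store L0 := 56 | P0:I, P1:M(56) | bus: none
[19] P1: load  L0 | P0:I, P1:M(56) | bus: none
[20] P0: load  L1 | P0:M(81), P1:I | bus: none
[21] P0: store L0 := 5 | P0:M(5), P1:I | bus: BusRdX,Flush
[22] P1: store L0 := 91 | P0:I, P1:M(91) | bus: BusRdX,Flush
[23] P0: load  L0 | P0:S(91), P1:O(91) | bus: BusRd
[24] P0: load  L1 | P0:M(81), P1:I | bus: none
[25] P1: store L0 := 47 | P0:I, P1:M(47) | bus: BusUpgr
[26] P0: store L0 := 67 | P0:M(67), P1:I | bus: BusRdX,Flush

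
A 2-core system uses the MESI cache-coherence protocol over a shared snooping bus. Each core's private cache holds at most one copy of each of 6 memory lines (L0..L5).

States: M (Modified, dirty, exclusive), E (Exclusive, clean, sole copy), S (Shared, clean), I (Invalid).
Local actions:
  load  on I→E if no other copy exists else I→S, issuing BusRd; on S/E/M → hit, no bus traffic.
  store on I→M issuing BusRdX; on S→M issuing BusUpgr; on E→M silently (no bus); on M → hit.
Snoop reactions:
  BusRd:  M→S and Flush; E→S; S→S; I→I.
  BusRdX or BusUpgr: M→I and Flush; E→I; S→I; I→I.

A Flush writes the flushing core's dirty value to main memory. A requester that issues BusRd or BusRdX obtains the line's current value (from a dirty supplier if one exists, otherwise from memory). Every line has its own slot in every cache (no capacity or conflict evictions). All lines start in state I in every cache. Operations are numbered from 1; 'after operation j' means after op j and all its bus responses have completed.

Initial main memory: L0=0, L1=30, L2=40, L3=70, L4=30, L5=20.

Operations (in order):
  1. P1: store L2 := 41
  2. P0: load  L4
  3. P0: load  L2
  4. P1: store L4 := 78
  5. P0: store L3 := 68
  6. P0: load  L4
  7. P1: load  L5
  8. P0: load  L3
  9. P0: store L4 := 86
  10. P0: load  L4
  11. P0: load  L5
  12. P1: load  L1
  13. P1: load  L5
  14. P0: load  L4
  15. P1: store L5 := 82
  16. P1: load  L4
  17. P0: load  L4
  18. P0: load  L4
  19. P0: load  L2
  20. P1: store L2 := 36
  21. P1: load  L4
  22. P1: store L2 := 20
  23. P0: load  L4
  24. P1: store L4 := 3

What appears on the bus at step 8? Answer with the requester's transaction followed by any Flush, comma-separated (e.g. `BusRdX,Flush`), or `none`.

bus = none

  op1 P1: store L2 := 41 → I/M on L2; bus BusRdX; mem=40
  op2 P0: load  L4 → E/I on L4; bus BusRd; mem=30
  op3 P0: load  L2 → S/S on L2; bus BusRd Flush; mem=41
  op4 P1: store L4 := 78 → I/M on L4; bus BusRdX; mem=30
  op5 P0: store L3 := 68 → M/I on L3; bus BusRdX; mem=70
  op6 P0: load  L4 → S/S on L4; bus BusRd Flush; mem=78
  op7 P1: load  L5 → I/E on L5; bus BusRd; mem=20
  op8 P0: load  L3 → M/I on L3; bus (none); mem=70
  op9 P0: store L4 := 86 → M/I on L4; bus BusUpgr; mem=78
  op10 P0: load  L4 → M/I on L4; bus (none); mem=78
  op11 P0: load  L5 → S/S on L5; bus BusRd; mem=20
  op12 P1: load  L1 → I/E on L1; bus BusRd; mem=30
  op13 P1: load  L5 → S/S on L5; bus (none); mem=20
  op14 P0: load  L4 → M/I on L4; bus (none); mem=78
  op15 P1: store L5 := 82 → I/M on L5; bus BusUpgr; mem=20
  op16 P1: load  L4 → S/S on L4; bus BusRd Flush; mem=86
  op17 P0: load  L4 → S/S on L4; bus (none); mem=86
  op18 P0: load  L4 → S/S on L4; bus (none); mem=86
  op19 P0: load  L2 → S/S on L2; bus (none); mem=41
  op20 P1: store L2 := 36 → I/M on L2; bus BusUpgr; mem=41
  op21 P1: load  L4 → S/S on L4; bus (none); mem=86
  op22 P1: store L2 := 20 → I/M on L2; bus (none); mem=41
  op23 P0: load  L4 → S/S on L4; bus (none); mem=86
  op24 P1: store L4 := 3 → I/M on L4; bus BusUpgr; mem=86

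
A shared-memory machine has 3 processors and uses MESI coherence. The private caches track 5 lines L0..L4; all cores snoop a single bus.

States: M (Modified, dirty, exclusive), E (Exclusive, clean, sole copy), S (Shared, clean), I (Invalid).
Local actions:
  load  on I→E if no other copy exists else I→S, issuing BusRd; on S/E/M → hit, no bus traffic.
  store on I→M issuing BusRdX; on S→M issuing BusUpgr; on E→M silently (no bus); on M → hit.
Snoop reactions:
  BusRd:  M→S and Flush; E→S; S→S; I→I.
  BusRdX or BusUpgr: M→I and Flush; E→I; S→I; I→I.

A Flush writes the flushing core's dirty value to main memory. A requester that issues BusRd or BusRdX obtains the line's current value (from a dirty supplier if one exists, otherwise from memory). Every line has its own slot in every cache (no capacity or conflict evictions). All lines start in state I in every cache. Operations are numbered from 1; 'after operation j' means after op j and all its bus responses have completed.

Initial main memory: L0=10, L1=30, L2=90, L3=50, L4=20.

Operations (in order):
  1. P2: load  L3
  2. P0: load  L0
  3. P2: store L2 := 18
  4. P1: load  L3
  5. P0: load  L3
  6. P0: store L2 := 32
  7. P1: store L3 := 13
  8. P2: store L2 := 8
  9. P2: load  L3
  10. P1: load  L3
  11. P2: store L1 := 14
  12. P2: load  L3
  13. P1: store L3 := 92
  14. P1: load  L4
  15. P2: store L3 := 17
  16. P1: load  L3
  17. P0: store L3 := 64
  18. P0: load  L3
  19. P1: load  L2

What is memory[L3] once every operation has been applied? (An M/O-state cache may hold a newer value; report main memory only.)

memory[L3] = 17

step 1: P2: load  L3  ⟶  IIE  (L3)  txn=BusRd  M[L3]=50
step 2: P0: load  L0  ⟶  EII  (L0)  txn=BusRd  M[L0]=10
step 3: P2: store L2 := 18  ⟶  IIM  (L2)  txn=BusRdX  M[L2]=90
step 4: P1: load  L3  ⟶  ISS  (L3)  txn=BusRd  M[L3]=50
step 5: P0: load  L3  ⟶  SSS  (L3)  txn=BusRd  M[L3]=50
step 6: P0: store L2 := 32  ⟶  MII  (L2)  txn=BusRdX+Flush  M[L2]=18
step 7: P1: store L3 := 13  ⟶  IMI  (L3)  txn=BusUpgr  M[L3]=50
step 8: P2: store L2 := 8  ⟶  IIM  (L2)  txn=BusRdX+Flush  M[L2]=32
step 9: P2: load  L3  ⟶  ISS  (L3)  txn=BusRd+Flush  M[L3]=13
step 10: P1: load  L3  ⟶  ISS  (L3)  txn=∅  M[L3]=13
step 11: P2: store L1 := 14  ⟶  IIM  (L1)  txn=BusRdX  M[L1]=30
step 12: P2: load  L3  ⟶  ISS  (L3)  txn=∅  M[L3]=13
step 13: P1: store L3 := 92  ⟶  IMI  (L3)  txn=BusUpgr  M[L3]=13
step 14: P1: load  L4  ⟶  IEI  (L4)  txn=BusRd  M[L4]=20
step 15: P2: store L3 := 17  ⟶  IIM  (L3)  txn=BusRdX+Flush  M[L3]=92
step 16: P1: load  L3  ⟶  ISS  (L3)  txn=BusRd+Flush  M[L3]=17
step 17: P0: store L3 := 64  ⟶  MII  (L3)  txn=BusRdX  M[L3]=17
step 18: P0: load  L3  ⟶  MII  (L3)  txn=∅  M[L3]=17
step 19: P1: load  L2  ⟶  ISS  (L2)  txn=BusRd+Flush  M[L2]=8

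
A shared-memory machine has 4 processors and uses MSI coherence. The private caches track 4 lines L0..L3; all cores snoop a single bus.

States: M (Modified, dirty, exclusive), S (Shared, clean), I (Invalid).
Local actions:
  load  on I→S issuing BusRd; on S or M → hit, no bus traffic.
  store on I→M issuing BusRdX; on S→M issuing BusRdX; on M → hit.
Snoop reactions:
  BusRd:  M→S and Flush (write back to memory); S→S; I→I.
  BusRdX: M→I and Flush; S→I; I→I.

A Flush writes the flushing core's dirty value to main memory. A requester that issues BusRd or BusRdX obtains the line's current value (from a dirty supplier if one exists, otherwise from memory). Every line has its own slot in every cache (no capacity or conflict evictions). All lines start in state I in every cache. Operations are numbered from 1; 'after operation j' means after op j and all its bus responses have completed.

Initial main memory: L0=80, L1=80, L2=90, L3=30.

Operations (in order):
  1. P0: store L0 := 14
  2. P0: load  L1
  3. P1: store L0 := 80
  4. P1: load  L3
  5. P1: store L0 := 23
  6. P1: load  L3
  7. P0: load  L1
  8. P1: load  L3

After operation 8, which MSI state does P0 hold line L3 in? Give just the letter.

[1] P0: store L0 := 14 | P0:M(14), P1:I, P2:I, P3:I | bus: BusRdX
[2] P0: load  L1 | P0:S(80), P1:I, P2:I, P3:I | bus: BusRd
[3] P1: store L0 := 80 | P0:I, P1:M(80), P2:I, P3:I | bus: BusRdX,Flush
[4] P1: load  L3 | P0:I, P1:S(30), P2:I, P3:I | bus: BusRd
[5] P1: store L0 := 23 | P0:I, P1:M(23), P2:I, P3:I | bus: none
[6] P1: load  L3 | P0:I, P1:S(30), P2:I, P3:I | bus: none
[7] P0: load  L1 | P0:S(80), P1:I, P2:I, P3:I | bus: none
[8] P1: load  L3 | P0:I, P1:S(30), P2:I, P3:I | bus: none

state = I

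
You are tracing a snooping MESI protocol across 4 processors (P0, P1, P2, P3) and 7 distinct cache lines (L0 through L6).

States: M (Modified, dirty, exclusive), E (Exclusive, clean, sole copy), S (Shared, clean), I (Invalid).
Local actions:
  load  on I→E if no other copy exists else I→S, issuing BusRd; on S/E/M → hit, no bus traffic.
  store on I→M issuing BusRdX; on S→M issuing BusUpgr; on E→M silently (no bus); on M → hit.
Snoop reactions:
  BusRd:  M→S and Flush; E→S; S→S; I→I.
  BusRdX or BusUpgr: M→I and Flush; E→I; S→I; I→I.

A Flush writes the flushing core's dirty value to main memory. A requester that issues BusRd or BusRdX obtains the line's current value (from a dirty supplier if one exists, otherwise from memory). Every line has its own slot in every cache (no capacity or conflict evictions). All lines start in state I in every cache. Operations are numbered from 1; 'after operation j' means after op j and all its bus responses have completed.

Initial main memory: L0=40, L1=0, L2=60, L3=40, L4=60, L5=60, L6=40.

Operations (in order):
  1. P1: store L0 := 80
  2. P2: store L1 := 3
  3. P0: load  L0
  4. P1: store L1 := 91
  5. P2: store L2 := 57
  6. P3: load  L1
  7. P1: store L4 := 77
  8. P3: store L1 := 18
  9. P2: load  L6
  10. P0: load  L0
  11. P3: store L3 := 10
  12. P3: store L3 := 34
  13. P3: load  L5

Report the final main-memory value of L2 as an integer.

[1] P1: store L0 := 80 | P0:I, P1:M(80), P2:I, P3:I | bus: BusRdX
[2] P2: store L1 := 3 | P0:I, P1:I, P2:M(3), P3:I | bus: BusRdX
[3] P0: load  L0 | P0:S(80), P1:S(80), P2:I, P3:I | bus: BusRd,Flush
[4] P1: store L1 := 91 | P0:I, P1:M(91), P2:I, P3:I | bus: BusRdX,Flush
[5] P2: store L2 := 57 | P0:I, P1:I, P2:M(57), P3:I | bus: BusRdX
[6] P3: load  L1 | P0:I, P1:S(91), P2:I, P3:S(91) | bus: BusRd,Flush
[7] P1: store L4 := 77 | P0:I, P1:M(77), P2:I, P3:I | bus: BusRdX
[8] P3: store L1 := 18 | P0:I, P1:I, P2:I, P3:M(18) | bus: BusUpgr
[9] P2: load  L6 | P0:I, P1:I, P2:E(40), P3:I | bus: BusRd
[10] P0: load  L0 | P0:S(80), P1:S(80), P2:I, P3:I | bus: none
[11] P3: store L3 := 10 | P0:I, P1:I, P2:I, P3:M(10) | bus: BusRdX
[12] P3: store L3 := 34 | P0:I, P1:I, P2:I, P3:M(34) | bus: none
[13] P3: load  L5 | P0:I, P1:I, P2:I, P3:E(60) | bus: BusRd

memory[L2] = 60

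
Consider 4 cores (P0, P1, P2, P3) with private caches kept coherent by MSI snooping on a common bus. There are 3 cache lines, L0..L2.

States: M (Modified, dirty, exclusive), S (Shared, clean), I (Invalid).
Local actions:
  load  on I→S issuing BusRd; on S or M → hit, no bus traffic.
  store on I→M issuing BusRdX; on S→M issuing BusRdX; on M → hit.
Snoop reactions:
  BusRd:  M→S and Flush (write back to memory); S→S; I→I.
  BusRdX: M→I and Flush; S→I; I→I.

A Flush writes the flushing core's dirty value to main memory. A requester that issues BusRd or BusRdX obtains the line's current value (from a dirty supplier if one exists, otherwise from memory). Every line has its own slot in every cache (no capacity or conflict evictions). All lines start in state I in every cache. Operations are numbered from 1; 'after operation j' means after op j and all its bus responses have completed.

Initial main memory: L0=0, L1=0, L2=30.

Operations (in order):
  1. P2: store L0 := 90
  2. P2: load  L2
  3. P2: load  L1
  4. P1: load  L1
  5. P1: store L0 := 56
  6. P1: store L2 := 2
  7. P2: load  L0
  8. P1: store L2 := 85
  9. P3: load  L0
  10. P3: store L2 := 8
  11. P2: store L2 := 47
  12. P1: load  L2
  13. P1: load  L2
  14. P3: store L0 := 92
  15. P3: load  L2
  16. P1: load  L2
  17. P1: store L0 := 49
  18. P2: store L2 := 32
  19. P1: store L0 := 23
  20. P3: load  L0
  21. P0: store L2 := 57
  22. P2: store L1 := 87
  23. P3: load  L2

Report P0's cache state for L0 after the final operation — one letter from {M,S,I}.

state = I

  op1 P2: store L0 := 90 → I/I/M/I on L0; bus BusRdX; mem=0
  op2 P2: load  L2 → I/I/S/I on L2; bus BusRd; mem=30
  op3 P2: load  L1 → I/I/S/I on L1; bus BusRd; mem=0
  op4 P1: load  L1 → I/S/S/I on L1; bus BusRd; mem=0
  op5 P1: store L0 := 56 → I/M/I/I on L0; bus BusRdX Flush; mem=90
  op6 P1: store L2 := 2 → I/M/I/I on L2; bus BusRdX; mem=30
  op7 P2: load  L0 → I/S/S/I on L0; bus BusRd Flush; mem=56
  op8 P1: store L2 := 85 → I/M/I/I on L2; bus (none); mem=30
  op9 P3: load  L0 → I/S/S/S on L0; bus BusRd; mem=56
  op10 P3: store L2 := 8 → I/I/I/M on L2; bus BusRdX Flush; mem=85
  op11 P2: store L2 := 47 → I/I/M/I on L2; bus BusRdX Flush; mem=8
  op12 P1: load  L2 → I/S/S/I on L2; bus BusRd Flush; mem=47
  op13 P1: load  L2 → I/S/S/I on L2; bus (none); mem=47
  op14 P3: store L0 := 92 → I/I/I/M on L0; bus BusRdX; mem=56
  op15 P3: load  L2 → I/S/S/S on L2; bus BusRd; mem=47
  op16 P1: load  L2 → I/S/S/S on L2; bus (none); mem=47
  op17 P1: store L0 := 49 → I/M/I/I on L0; bus BusRdX Flush; mem=92
  op18 P2: store L2 := 32 → I/I/M/I on L2; bus BusRdX; mem=47
  op19 P1: store L0 := 23 → I/M/I/I on L0; bus (none); mem=92
  op20 P3: load  L0 → I/S/I/S on L0; bus BusRd Flush; mem=23
  op21 P0: store L2 := 57 → M/I/I/I on L2; bus BusRdX Flush; mem=32
  op22 P2: store L1 := 87 → I/I/M/I on L1; bus BusRdX; mem=0
  op23 P3: load  L2 → S/I/I/S on L2; bus BusRd Flush; mem=57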